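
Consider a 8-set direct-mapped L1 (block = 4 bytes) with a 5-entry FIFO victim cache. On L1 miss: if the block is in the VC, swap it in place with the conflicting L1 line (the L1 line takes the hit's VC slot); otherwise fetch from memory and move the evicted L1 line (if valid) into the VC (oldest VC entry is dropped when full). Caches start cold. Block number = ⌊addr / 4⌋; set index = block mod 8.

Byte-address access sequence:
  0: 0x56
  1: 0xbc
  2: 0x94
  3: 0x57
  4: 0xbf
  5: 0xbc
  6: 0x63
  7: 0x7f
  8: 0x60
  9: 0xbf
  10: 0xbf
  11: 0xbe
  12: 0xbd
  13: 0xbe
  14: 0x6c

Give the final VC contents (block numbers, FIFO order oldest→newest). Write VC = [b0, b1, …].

  [0] addr=0x56 blk=21 s=5: MISS | VC []
  [1] addr=0xbc blk=47 s=7: MISS | VC []
  [2] addr=0x94 blk=37 s=5: MISS | VC [21]
  [3] addr=0x57 blk=21 s=5: VC-HIT | VC [37]
  [4] addr=0xbf blk=47 s=7: L1-HIT | VC [37]
  [5] addr=0xbc blk=47 s=7: L1-HIT | VC [37]
  [6] addr=0x63 blk=24 s=0: MISS | VC [37]
  [7] addr=0x7f blk=31 s=7: MISS | VC [37, 47]
  [8] addr=0x60 blk=24 s=0: L1-HIT | VC [37, 47]
  [9] addr=0xbf blk=47 s=7: VC-HIT | VC [37, 31]
  [10] addr=0xbf blk=47 s=7: L1-HIT | VC [37, 31]
  [11] addr=0xbe blk=47 s=7: L1-HIT | VC [37, 31]
  [12] addr=0xbd blk=47 s=7: L1-HIT | VC [37, 31]
  [13] addr=0xbe blk=47 s=7: L1-HIT | VC [37, 31]
  [14] addr=0x6c blk=27 s=3: MISS | VC [37, 31]

VC = [37, 31]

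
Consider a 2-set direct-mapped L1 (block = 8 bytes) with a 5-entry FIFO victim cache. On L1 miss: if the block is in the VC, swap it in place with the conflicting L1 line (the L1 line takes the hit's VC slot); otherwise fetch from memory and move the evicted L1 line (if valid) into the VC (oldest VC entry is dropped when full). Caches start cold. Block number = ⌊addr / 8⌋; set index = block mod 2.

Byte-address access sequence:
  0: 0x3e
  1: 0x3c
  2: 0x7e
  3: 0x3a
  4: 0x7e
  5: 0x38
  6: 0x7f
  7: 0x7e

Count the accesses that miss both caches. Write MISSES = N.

MISSES = 2

0: 0x3e (blk 7, set 1) → MISS  vc=[]
1: 0x3c (blk 7, set 1) → L1-HIT  vc=[]
2: 0x7e (blk 15, set 1) → MISS  vc=[7]
3: 0x3a (blk 7, set 1) → VC-HIT  vc=[15]
4: 0x7e (blk 15, set 1) → VC-HIT  vc=[7]
5: 0x38 (blk 7, set 1) → VC-HIT  vc=[15]
6: 0x7f (blk 15, set 1) → VC-HIT  vc=[7]
7: 0x7e (blk 15, set 1) → L1-HIT  vc=[7]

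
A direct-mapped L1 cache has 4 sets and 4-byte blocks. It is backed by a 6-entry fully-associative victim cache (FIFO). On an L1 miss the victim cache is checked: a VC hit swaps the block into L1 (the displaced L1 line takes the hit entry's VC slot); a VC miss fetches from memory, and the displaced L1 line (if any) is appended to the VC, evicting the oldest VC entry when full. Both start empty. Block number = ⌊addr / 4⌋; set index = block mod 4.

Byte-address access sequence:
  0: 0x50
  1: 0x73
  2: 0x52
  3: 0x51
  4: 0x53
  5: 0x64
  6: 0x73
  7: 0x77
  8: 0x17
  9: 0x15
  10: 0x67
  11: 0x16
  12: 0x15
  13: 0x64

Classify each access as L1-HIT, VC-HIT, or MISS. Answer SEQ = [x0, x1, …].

SEQ = [MISS, MISS, VC-HIT, L1-HIT, L1-HIT, MISS, VC-HIT, MISS, MISS, L1-HIT, VC-HIT, VC-HIT, L1-HIT, VC-HIT]

  [0] addr=0x50 blk=20 s=0: MISS | VC []
  [1] addr=0x73 blk=28 s=0: MISS | VC [20]
  [2] addr=0x52 blk=20 s=0: VC-HIT | VC [28]
  [3] addr=0x51 blk=20 s=0: L1-HIT | VC [28]
  [4] addr=0x53 blk=20 s=0: L1-HIT | VC [28]
  [5] addr=0x64 blk=25 s=1: MISS | VC [28]
  [6] addr=0x73 blk=28 s=0: VC-HIT | VC [20]
  [7] addr=0x77 blk=29 s=1: MISS | VC [20, 25]
  [8] addr=0x17 blk=5 s=1: MISS | VC [20, 25, 29]
  [9] addr=0x15 blk=5 s=1: L1-HIT | VC [20, 25, 29]
  [10] addr=0x67 blk=25 s=1: VC-HIT | VC [20, 5, 29]
  [11] addr=0x16 blk=5 s=1: VC-HIT | VC [20, 25, 29]
  [12] addr=0x15 blk=5 s=1: L1-HIT | VC [20, 25, 29]
  [13] addr=0x64 blk=25 s=1: VC-HIT | VC [20, 5, 29]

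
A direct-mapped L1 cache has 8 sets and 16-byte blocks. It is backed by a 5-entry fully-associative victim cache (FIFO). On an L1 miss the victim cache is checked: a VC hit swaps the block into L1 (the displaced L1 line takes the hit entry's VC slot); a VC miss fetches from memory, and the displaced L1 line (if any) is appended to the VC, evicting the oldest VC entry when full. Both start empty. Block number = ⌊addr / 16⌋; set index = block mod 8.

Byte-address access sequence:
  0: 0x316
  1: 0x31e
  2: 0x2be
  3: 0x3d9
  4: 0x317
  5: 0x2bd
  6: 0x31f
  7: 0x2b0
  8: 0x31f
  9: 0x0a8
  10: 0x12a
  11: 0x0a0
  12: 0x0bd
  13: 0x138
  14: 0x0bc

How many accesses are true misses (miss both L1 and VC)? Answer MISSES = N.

MISSES = 7

#0 0x316→b49/s1 MISS; vc=[]
#1 0x31e→b49/s1 L1-HIT; vc=[]
#2 0x2be→b43/s3 MISS; vc=[]
#3 0x3d9→b61/s5 MISS; vc=[]
#4 0x317→b49/s1 L1-HIT; vc=[]
#5 0x2bd→b43/s3 L1-HIT; vc=[]
#6 0x31f→b49/s1 L1-HIT; vc=[]
#7 0x2b0→b43/s3 L1-HIT; vc=[]
#8 0x31f→b49/s1 L1-HIT; vc=[]
#9 0xa8→b10/s2 MISS; vc=[]
#10 0x12a→b18/s2 MISS; vc=[10]
#11 0xa0→b10/s2 VC-HIT; vc=[18]
#12 0xbd→b11/s3 MISS; vc=[18,43]
#13 0x138→b19/s3 MISS; vc=[18,43,11]
#14 0xbc→b11/s3 VC-HIT; vc=[18,43,19]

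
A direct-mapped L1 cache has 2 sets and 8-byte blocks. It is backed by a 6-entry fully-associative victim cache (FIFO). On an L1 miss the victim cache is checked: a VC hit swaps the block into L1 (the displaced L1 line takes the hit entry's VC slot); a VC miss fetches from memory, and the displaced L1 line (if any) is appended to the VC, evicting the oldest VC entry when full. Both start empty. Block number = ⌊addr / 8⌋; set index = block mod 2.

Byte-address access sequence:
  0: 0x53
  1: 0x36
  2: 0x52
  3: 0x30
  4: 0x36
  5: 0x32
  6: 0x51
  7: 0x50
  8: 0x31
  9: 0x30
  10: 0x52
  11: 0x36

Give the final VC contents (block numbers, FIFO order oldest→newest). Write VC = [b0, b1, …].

VC = [10]

0: 0x53 (blk 10, set 0) → MISS  vc=[]
1: 0x36 (blk 6, set 0) → MISS  vc=[10]
2: 0x52 (blk 10, set 0) → VC-HIT  vc=[6]
3: 0x30 (blk 6, set 0) → VC-HIT  vc=[10]
4: 0x36 (blk 6, set 0) → L1-HIT  vc=[10]
5: 0x32 (blk 6, set 0) → L1-HIT  vc=[10]
6: 0x51 (blk 10, set 0) → VC-HIT  vc=[6]
7: 0x50 (blk 10, set 0) → L1-HIT  vc=[6]
8: 0x31 (blk 6, set 0) → VC-HIT  vc=[10]
9: 0x30 (blk 6, set 0) → L1-HIT  vc=[10]
10: 0x52 (blk 10, set 0) → VC-HIT  vc=[6]
11: 0x36 (blk 6, set 0) → VC-HIT  vc=[10]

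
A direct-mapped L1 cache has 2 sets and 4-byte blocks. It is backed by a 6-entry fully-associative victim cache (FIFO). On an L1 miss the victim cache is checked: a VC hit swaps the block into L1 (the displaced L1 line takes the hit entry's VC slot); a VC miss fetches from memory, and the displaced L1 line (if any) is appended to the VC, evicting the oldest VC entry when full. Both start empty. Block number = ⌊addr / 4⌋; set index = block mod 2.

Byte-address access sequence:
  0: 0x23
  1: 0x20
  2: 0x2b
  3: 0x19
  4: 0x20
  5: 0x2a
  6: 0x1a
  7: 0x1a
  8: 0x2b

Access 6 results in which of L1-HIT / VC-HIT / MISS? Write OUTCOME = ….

#0 0x23→b8/s0 MISS; vc=[]
#1 0x20→b8/s0 L1-HIT; vc=[]
#2 0x2b→b10/s0 MISS; vc=[8]
#3 0x19→b6/s0 MISS; vc=[8,10]
#4 0x20→b8/s0 VC-HIT; vc=[6,10]
#5 0x2a→b10/s0 VC-HIT; vc=[6,8]
#6 0x1a→b6/s0 VC-HIT; vc=[10,8]
#7 0x1a→b6/s0 L1-HIT; vc=[10,8]
#8 0x2b→b10/s0 VC-HIT; vc=[6,8]

OUTCOME = VC-HIT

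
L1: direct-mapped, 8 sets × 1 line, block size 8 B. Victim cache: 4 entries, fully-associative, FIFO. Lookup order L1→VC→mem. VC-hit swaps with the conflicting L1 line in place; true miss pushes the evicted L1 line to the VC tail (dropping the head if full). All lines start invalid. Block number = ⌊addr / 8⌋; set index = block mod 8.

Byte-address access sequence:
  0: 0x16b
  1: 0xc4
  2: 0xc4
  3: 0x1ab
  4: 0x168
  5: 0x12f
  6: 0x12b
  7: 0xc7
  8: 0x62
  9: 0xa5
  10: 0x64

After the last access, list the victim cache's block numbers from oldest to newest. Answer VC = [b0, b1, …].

VC = [53, 45, 20]

#0 0x16b→b45/s5 MISS; vc=[]
#1 0xc4→b24/s0 MISS; vc=[]
#2 0xc4→b24/s0 L1-HIT; vc=[]
#3 0x1ab→b53/s5 MISS; vc=[45]
#4 0x168→b45/s5 VC-HIT; vc=[53]
#5 0x12f→b37/s5 MISS; vc=[53,45]
#6 0x12b→b37/s5 L1-HIT; vc=[53,45]
#7 0xc7→b24/s0 L1-HIT; vc=[53,45]
#8 0x62→b12/s4 MISS; vc=[53,45]
#9 0xa5→b20/s4 MISS; vc=[53,45,12]
#10 0x64→b12/s4 VC-HIT; vc=[53,45,20]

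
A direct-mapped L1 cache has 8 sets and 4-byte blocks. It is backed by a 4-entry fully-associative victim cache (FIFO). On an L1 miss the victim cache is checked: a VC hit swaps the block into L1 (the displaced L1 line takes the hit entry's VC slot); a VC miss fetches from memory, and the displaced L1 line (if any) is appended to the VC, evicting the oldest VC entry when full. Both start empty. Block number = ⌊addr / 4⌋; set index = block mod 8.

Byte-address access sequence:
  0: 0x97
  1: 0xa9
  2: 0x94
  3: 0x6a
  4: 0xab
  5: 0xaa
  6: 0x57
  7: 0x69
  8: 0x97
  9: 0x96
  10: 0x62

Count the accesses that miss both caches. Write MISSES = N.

#0 0x97→b37/s5 MISS; vc=[]
#1 0xa9→b42/s2 MISS; vc=[]
#2 0x94→b37/s5 L1-HIT; vc=[]
#3 0x6a→b26/s2 MISS; vc=[42]
#4 0xab→b42/s2 VC-HIT; vc=[26]
#5 0xaa→b42/s2 L1-HIT; vc=[26]
#6 0x57→b21/s5 MISS; vc=[26,37]
#7 0x69→b26/s2 VC-HIT; vc=[42,37]
#8 0x97→b37/s5 VC-HIT; vc=[42,21]
#9 0x96→b37/s5 L1-HIT; vc=[42,21]
#10 0x62→b24/s0 MISS; vc=[42,21]

MISSES = 5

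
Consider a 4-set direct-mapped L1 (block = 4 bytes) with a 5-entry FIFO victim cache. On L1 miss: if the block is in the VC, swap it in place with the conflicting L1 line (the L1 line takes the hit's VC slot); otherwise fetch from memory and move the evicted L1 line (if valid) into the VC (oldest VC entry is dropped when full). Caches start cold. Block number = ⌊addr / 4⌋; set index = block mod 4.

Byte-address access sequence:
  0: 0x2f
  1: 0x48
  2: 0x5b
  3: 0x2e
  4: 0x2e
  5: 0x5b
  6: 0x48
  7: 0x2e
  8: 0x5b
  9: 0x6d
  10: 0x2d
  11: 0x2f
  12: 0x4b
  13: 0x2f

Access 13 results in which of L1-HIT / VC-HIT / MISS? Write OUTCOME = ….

0: 0x2f (blk 11, set 3) → MISS  vc=[]
1: 0x48 (blk 18, set 2) → MISS  vc=[]
2: 0x5b (blk 22, set 2) → MISS  vc=[18]
3: 0x2e (blk 11, set 3) → L1-HIT  vc=[18]
4: 0x2e (blk 11, set 3) → L1-HIT  vc=[18]
5: 0x5b (blk 22, set 2) → L1-HIT  vc=[18]
6: 0x48 (blk 18, set 2) → VC-HIT  vc=[22]
7: 0x2e (blk 11, set 3) → L1-HIT  vc=[22]
8: 0x5b (blk 22, set 2) → VC-HIT  vc=[18]
9: 0x6d (blk 27, set 3) → MISS  vc=[18, 11]
10: 0x2d (blk 11, set 3) → VC-HIT  vc=[18, 27]
11: 0x2f (blk 11, set 3) → L1-HIT  vc=[18, 27]
12: 0x4b (blk 18, set 2) → VC-HIT  vc=[22, 27]
13: 0x2f (blk 11, set 3) → L1-HIT  vc=[22, 27]

OUTCOME = L1-HIT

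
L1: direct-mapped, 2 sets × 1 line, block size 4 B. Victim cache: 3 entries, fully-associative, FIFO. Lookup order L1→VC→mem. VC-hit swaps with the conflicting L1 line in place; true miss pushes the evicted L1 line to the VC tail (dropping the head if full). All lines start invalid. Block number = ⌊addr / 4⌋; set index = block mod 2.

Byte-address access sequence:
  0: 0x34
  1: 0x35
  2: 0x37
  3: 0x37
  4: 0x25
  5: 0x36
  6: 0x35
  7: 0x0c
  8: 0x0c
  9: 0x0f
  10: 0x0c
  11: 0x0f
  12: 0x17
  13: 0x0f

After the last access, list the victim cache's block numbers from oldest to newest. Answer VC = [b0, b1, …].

VC = [9, 13, 5]

  [0] addr=0x34 blk=13 s=1: MISS | VC []
  [1] addr=0x35 blk=13 s=1: L1-HIT | VC []
  [2] addr=0x37 blk=13 s=1: L1-HIT | VC []
  [3] addr=0x37 blk=13 s=1: L1-HIT | VC []
  [4] addr=0x25 blk=9 s=1: MISS | VC [13]
  [5] addr=0x36 blk=13 s=1: VC-HIT | VC [9]
  [6] addr=0x35 blk=13 s=1: L1-HIT | VC [9]
  [7] addr=0xc blk=3 s=1: MISS | VC [9, 13]
  [8] addr=0xc blk=3 s=1: L1-HIT | VC [9, 13]
  [9] addr=0xf blk=3 s=1: L1-HIT | VC [9, 13]
  [10] addr=0xc blk=3 s=1: L1-HIT | VC [9, 13]
  [11] addr=0xf blk=3 s=1: L1-HIT | VC [9, 13]
  [12] addr=0x17 blk=5 s=1: MISS | VC [9, 13, 3]
  [13] addr=0xf blk=3 s=1: VC-HIT | VC [9, 13, 5]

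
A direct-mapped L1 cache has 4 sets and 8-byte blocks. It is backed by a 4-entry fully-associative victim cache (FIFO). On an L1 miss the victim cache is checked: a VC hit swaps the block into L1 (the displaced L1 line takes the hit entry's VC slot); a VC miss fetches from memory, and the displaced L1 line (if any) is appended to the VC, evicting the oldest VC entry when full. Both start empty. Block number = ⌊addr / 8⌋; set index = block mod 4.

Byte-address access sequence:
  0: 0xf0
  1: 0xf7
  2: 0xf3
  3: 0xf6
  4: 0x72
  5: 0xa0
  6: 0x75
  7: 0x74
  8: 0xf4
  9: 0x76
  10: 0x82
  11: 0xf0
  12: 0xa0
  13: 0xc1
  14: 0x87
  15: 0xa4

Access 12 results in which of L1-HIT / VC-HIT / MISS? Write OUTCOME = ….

OUTCOME = VC-HIT

#0 0xf0→b30/s2 MISS; vc=[]
#1 0xf7→b30/s2 L1-HIT; vc=[]
#2 0xf3→b30/s2 L1-HIT; vc=[]
#3 0xf6→b30/s2 L1-HIT; vc=[]
#4 0x72→b14/s2 MISS; vc=[30]
#5 0xa0→b20/s0 MISS; vc=[30]
#6 0x75→b14/s2 L1-HIT; vc=[30]
#7 0x74→b14/s2 L1-HIT; vc=[30]
#8 0xf4→b30/s2 VC-HIT; vc=[14]
#9 0x76→b14/s2 VC-HIT; vc=[30]
#10 0x82→b16/s0 MISS; vc=[30,20]
#11 0xf0→b30/s2 VC-HIT; vc=[14,20]
#12 0xa0→b20/s0 VC-HIT; vc=[14,16]
#13 0xc1→b24/s0 MISS; vc=[14,16,20]
#14 0x87→b16/s0 VC-HIT; vc=[14,24,20]
#15 0xa4→b20/s0 VC-HIT; vc=[14,24,16]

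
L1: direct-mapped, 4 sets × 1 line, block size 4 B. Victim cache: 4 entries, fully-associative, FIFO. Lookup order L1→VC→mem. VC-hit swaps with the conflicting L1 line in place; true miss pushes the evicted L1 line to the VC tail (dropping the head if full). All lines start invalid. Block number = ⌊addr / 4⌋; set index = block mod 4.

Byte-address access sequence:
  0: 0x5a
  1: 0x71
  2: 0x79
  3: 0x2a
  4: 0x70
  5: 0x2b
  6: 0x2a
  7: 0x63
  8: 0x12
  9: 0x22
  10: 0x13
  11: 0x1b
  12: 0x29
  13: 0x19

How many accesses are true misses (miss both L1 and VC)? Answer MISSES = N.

  [0] addr=0x5a blk=22 s=2: MISS | VC []
  [1] addr=0x71 blk=28 s=0: MISS | VC []
  [2] addr=0x79 blk=30 s=2: MISS | VC [22]
  [3] addr=0x2a blk=10 s=2: MISS | VC [22, 30]
  [4] addr=0x70 blk=28 s=0: L1-HIT | VC [22, 30]
  [5] addr=0x2b blk=10 s=2: L1-HIT | VC [22, 30]
  [6] addr=0x2a blk=10 s=2: L1-HIT | VC [22, 30]
  [7] addr=0x63 blk=24 s=0: MISS | VC [22, 30, 28]
  [8] addr=0x12 blk=4 s=0: MISS | VC [22, 30, 28, 24]
  [9] addr=0x22 blk=8 s=0: MISS | VC [30, 28, 24, 4]
  [10] addr=0x13 blk=4 s=0: VC-HIT | VC [30, 28, 24, 8]
  [11] addr=0x1b blk=6 s=2: MISS | VC [28, 24, 8, 10]
  [12] addr=0x29 blk=10 s=2: VC-HIT | VC [28, 24, 8, 6]
  [13] addr=0x19 blk=6 s=2: VC-HIT | VC [28, 24, 8, 10]

MISSES = 8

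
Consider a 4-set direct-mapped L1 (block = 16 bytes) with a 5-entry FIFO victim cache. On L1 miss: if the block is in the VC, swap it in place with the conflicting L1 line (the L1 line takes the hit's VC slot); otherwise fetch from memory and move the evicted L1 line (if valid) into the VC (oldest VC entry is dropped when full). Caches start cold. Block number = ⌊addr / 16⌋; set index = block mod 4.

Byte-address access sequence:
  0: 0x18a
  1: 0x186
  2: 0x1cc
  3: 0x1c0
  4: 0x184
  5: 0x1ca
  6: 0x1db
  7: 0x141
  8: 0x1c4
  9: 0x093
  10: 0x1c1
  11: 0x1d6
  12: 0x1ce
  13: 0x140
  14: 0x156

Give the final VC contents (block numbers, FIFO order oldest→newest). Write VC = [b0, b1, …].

VC = [24, 28, 9, 29]

0: 0x18a (blk 24, set 0) → MISS  vc=[]
1: 0x186 (blk 24, set 0) → L1-HIT  vc=[]
2: 0x1cc (blk 28, set 0) → MISS  vc=[24]
3: 0x1c0 (blk 28, set 0) → L1-HIT  vc=[24]
4: 0x184 (blk 24, set 0) → VC-HIT  vc=[28]
5: 0x1ca (blk 28, set 0) → VC-HIT  vc=[24]
6: 0x1db (blk 29, set 1) → MISS  vc=[24]
7: 0x141 (blk 20, set 0) → MISS  vc=[24, 28]
8: 0x1c4 (blk 28, set 0) → VC-HIT  vc=[24, 20]
9: 0x93 (blk 9, set 1) → MISS  vc=[24, 20, 29]
10: 0x1c1 (blk 28, set 0) → L1-HIT  vc=[24, 20, 29]
11: 0x1d6 (blk 29, set 1) → VC-HIT  vc=[24, 20, 9]
12: 0x1ce (blk 28, set 0) → L1-HIT  vc=[24, 20, 9]
13: 0x140 (blk 20, set 0) → VC-HIT  vc=[24, 28, 9]
14: 0x156 (blk 21, set 1) → MISS  vc=[24, 28, 9, 29]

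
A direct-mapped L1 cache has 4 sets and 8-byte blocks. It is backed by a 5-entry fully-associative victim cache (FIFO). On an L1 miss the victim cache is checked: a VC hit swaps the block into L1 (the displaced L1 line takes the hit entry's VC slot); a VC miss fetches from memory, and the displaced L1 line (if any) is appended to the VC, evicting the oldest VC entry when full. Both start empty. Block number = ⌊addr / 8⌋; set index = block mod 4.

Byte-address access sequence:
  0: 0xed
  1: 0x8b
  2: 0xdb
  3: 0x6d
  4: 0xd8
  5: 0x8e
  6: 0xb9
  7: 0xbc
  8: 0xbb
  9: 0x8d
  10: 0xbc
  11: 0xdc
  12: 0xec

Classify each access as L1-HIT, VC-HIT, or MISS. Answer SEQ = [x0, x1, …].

SEQ = [MISS, MISS, MISS, MISS, L1-HIT, VC-HIT, MISS, L1-HIT, L1-HIT, L1-HIT, L1-HIT, VC-HIT, VC-HIT]

  [0] addr=0xed blk=29 s=1: MISS | VC []
  [1] addr=0x8b blk=17 s=1: MISS | VC [29]
  [2] addr=0xdb blk=27 s=3: MISS | VC [29]
  [3] addr=0x6d blk=13 s=1: MISS | VC [29, 17]
  [4] addr=0xd8 blk=27 s=3: L1-HIT | VC [29, 17]
  [5] addr=0x8e blk=17 s=1: VC-HIT | VC [29, 13]
  [6] addr=0xb9 blk=23 s=3: MISS | VC [29, 13, 27]
  [7] addr=0xbc blk=23 s=3: L1-HIT | VC [29, 13, 27]
  [8] addr=0xbb blk=23 s=3: L1-HIT | VC [29, 13, 27]
  [9] addr=0x8d blk=17 s=1: L1-HIT | VC [29, 13, 27]
  [10] addr=0xbc blk=23 s=3: L1-HIT | VC [29, 13, 27]
  [11] addr=0xdc blk=27 s=3: VC-HIT | VC [29, 13, 23]
  [12] addr=0xec blk=29 s=1: VC-HIT | VC [17, 13, 23]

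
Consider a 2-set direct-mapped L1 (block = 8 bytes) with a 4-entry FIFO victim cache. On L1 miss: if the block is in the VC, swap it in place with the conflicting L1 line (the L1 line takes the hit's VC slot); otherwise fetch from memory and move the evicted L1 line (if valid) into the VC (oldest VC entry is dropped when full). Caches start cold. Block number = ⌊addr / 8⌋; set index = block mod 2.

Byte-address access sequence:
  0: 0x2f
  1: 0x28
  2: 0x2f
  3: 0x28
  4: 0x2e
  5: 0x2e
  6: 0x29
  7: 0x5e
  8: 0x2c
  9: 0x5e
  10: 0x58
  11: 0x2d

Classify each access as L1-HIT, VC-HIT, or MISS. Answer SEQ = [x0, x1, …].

SEQ = [MISS, L1-HIT, L1-HIT, L1-HIT, L1-HIT, L1-HIT, L1-HIT, MISS, VC-HIT, VC-HIT, L1-HIT, VC-HIT]

  [0] addr=0x2f blk=5 s=1: MISS | VC []
  [1] addr=0x28 blk=5 s=1: L1-HIT | VC []
  [2] addr=0x2f blk=5 s=1: L1-HIT | VC []
  [3] addr=0x28 blk=5 s=1: L1-HIT | VC []
  [4] addr=0x2e blk=5 s=1: L1-HIT | VC []
  [5] addr=0x2e blk=5 s=1: L1-HIT | VC []
  [6] addr=0x29 blk=5 s=1: L1-HIT | VC []
  [7] addr=0x5e blk=11 s=1: MISS | VC [5]
  [8] addr=0x2c blk=5 s=1: VC-HIT | VC [11]
  [9] addr=0x5e blk=11 s=1: VC-HIT | VC [5]
  [10] addr=0x58 blk=11 s=1: L1-HIT | VC [5]
  [11] addr=0x2d blk=5 s=1: VC-HIT | VC [11]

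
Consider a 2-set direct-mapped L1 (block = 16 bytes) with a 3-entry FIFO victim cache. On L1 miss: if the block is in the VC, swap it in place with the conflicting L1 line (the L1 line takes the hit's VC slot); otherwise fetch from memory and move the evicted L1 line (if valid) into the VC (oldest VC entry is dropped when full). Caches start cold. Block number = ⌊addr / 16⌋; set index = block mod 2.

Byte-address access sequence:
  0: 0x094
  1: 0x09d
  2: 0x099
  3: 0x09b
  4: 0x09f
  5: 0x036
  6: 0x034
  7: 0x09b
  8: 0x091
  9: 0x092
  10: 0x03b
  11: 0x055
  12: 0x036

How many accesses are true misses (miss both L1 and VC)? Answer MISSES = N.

0: 0x94 (blk 9, set 1) → MISS  vc=[]
1: 0x9d (blk 9, set 1) → L1-HIT  vc=[]
2: 0x99 (blk 9, set 1) → L1-HIT  vc=[]
3: 0x9b (blk 9, set 1) → L1-HIT  vc=[]
4: 0x9f (blk 9, set 1) → L1-HIT  vc=[]
5: 0x36 (blk 3, set 1) → MISS  vc=[9]
6: 0x34 (blk 3, set 1) → L1-HIT  vc=[9]
7: 0x9b (blk 9, set 1) → VC-HIT  vc=[3]
8: 0x91 (blk 9, set 1) → L1-HIT  vc=[3]
9: 0x92 (blk 9, set 1) → L1-HIT  vc=[3]
10: 0x3b (blk 3, set 1) → VC-HIT  vc=[9]
11: 0x55 (blk 5, set 1) → MISS  vc=[9, 3]
12: 0x36 (blk 3, set 1) → VC-HIT  vc=[9, 5]

MISSES = 3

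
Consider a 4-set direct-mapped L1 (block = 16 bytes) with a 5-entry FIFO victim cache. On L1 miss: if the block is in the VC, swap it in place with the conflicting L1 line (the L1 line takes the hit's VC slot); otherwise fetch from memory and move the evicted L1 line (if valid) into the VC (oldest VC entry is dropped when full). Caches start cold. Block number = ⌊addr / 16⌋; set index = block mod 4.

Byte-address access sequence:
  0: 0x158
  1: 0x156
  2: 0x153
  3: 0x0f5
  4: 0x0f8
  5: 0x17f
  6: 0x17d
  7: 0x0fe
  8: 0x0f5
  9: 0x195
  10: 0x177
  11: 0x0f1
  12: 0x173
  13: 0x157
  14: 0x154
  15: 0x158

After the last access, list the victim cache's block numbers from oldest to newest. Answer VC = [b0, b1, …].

VC = [15, 25]

  [0] addr=0x158 blk=21 s=1: MISS | VC []
  [1] addr=0x156 blk=21 s=1: L1-HIT | VC []
  [2] addr=0x153 blk=21 s=1: L1-HIT | VC []
  [3] addr=0xf5 blk=15 s=3: MISS | VC []
  [4] addr=0xf8 blk=15 s=3: L1-HIT | VC []
  [5] addr=0x17f blk=23 s=3: MISS | VC [15]
  [6] addr=0x17d blk=23 s=3: L1-HIT | VC [15]
  [7] addr=0xfe blk=15 s=3: VC-HIT | VC [23]
  [8] addr=0xf5 blk=15 s=3: L1-HIT | VC [23]
  [9] addr=0x195 blk=25 s=1: MISS | VC [23, 21]
  [10] addr=0x177 blk=23 s=3: VC-HIT | VC [15, 21]
  [11] addr=0xf1 blk=15 s=3: VC-HIT | VC [23, 21]
  [12] addr=0x173 blk=23 s=3: VC-HIT | VC [15, 21]
  [13] addr=0x157 blk=21 s=1: VC-HIT | VC [15, 25]
  [14] addr=0x154 blk=21 s=1: L1-HIT | VC [15, 25]
  [15] addr=0x158 blk=21 s=1: L1-HIT | VC [15, 25]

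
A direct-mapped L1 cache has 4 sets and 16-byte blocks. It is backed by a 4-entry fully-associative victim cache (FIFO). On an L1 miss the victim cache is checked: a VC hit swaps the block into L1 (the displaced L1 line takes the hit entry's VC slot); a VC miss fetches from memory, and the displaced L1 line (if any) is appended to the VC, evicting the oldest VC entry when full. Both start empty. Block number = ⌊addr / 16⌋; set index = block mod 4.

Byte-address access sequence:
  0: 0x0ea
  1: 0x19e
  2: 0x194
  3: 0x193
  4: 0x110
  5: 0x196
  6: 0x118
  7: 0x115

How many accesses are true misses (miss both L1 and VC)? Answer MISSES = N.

0: 0xea (blk 14, set 2) → MISS  vc=[]
1: 0x19e (blk 25, set 1) → MISS  vc=[]
2: 0x194 (blk 25, set 1) → L1-HIT  vc=[]
3: 0x193 (blk 25, set 1) → L1-HIT  vc=[]
4: 0x110 (blk 17, set 1) → MISS  vc=[25]
5: 0x196 (blk 25, set 1) → VC-HIT  vc=[17]
6: 0x118 (blk 17, set 1) → VC-HIT  vc=[25]
7: 0x115 (blk 17, set 1) → L1-HIT  vc=[25]

MISSES = 3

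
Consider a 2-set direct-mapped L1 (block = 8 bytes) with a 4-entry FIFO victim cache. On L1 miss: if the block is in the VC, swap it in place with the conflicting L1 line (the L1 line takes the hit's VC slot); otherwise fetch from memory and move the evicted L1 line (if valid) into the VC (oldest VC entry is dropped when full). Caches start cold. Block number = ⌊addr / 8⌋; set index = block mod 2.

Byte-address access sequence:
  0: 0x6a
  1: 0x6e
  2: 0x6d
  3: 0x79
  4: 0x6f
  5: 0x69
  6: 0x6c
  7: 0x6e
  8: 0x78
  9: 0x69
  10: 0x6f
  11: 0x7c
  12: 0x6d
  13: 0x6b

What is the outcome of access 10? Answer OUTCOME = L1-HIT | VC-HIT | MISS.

0: 0x6a (blk 13, set 1) → MISS  vc=[]
1: 0x6e (blk 13, set 1) → L1-HIT  vc=[]
2: 0x6d (blk 13, set 1) → L1-HIT  vc=[]
3: 0x79 (blk 15, set 1) → MISS  vc=[13]
4: 0x6f (blk 13, set 1) → VC-HIT  vc=[15]
5: 0x69 (blk 13, set 1) → L1-HIT  vc=[15]
6: 0x6c (blk 13, set 1) → L1-HIT  vc=[15]
7: 0x6e (blk 13, set 1) → L1-HIT  vc=[15]
8: 0x78 (blk 15, set 1) → VC-HIT  vc=[13]
9: 0x69 (blk 13, set 1) → VC-HIT  vc=[15]
10: 0x6f (blk 13, set 1) → L1-HIT  vc=[15]
11: 0x7c (blk 15, set 1) → VC-HIT  vc=[13]
12: 0x6d (blk 13, set 1) → VC-HIT  vc=[15]
13: 0x6b (blk 13, set 1) → L1-HIT  vc=[15]

OUTCOME = L1-HIT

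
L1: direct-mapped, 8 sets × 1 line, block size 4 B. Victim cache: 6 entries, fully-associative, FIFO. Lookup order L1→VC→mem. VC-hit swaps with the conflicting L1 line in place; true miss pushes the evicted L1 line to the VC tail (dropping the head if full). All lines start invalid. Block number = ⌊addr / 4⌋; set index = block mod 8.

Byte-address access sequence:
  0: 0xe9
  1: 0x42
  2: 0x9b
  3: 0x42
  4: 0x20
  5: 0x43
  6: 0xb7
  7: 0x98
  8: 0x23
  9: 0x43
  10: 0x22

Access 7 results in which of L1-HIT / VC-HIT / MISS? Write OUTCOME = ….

0: 0xe9 (blk 58, set 2) → MISS  vc=[]
1: 0x42 (blk 16, set 0) → MISS  vc=[]
2: 0x9b (blk 38, set 6) → MISS  vc=[]
3: 0x42 (blk 16, set 0) → L1-HIT  vc=[]
4: 0x20 (blk 8, set 0) → MISS  vc=[16]
5: 0x43 (blk 16, set 0) → VC-HIT  vc=[8]
6: 0xb7 (blk 45, set 5) → MISS  vc=[8]
7: 0x98 (blk 38, set 6) → L1-HIT  vc=[8]
8: 0x23 (blk 8, set 0) → VC-HIT  vc=[16]
9: 0x43 (blk 16, set 0) → VC-HIT  vc=[8]
10: 0x22 (blk 8, set 0) → VC-HIT  vc=[16]

OUTCOME = L1-HIT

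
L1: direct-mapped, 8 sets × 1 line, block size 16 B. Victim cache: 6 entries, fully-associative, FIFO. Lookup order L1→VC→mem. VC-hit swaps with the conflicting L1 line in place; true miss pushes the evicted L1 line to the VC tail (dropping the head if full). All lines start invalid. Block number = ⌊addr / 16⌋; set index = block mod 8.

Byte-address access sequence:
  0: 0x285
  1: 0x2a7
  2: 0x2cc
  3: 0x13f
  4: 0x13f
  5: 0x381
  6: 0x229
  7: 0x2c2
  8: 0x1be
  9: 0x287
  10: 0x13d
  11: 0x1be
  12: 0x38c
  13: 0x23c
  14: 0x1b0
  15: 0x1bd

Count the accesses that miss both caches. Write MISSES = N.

MISSES = 8

0: 0x285 (blk 40, set 0) → MISS  vc=[]
1: 0x2a7 (blk 42, set 2) → MISS  vc=[]
2: 0x2cc (blk 44, set 4) → MISS  vc=[]
3: 0x13f (blk 19, set 3) → MISS  vc=[]
4: 0x13f (blk 19, set 3) → L1-HIT  vc=[]
5: 0x381 (blk 56, set 0) → MISS  vc=[40]
6: 0x229 (blk 34, set 2) → MISS  vc=[40, 42]
7: 0x2c2 (blk 44, set 4) → L1-HIT  vc=[40, 42]
8: 0x1be (blk 27, set 3) → MISS  vc=[40, 42, 19]
9: 0x287 (blk 40, set 0) → VC-HIT  vc=[56, 42, 19]
10: 0x13d (blk 19, set 3) → VC-HIT  vc=[56, 42, 27]
11: 0x1be (blk 27, set 3) → VC-HIT  vc=[56, 42, 19]
12: 0x38c (blk 56, set 0) → VC-HIT  vc=[40, 42, 19]
13: 0x23c (blk 35, set 3) → MISS  vc=[40, 42, 19, 27]
14: 0x1b0 (blk 27, set 3) → VC-HIT  vc=[40, 42, 19, 35]
15: 0x1bd (blk 27, set 3) → L1-HIT  vc=[40, 42, 19, 35]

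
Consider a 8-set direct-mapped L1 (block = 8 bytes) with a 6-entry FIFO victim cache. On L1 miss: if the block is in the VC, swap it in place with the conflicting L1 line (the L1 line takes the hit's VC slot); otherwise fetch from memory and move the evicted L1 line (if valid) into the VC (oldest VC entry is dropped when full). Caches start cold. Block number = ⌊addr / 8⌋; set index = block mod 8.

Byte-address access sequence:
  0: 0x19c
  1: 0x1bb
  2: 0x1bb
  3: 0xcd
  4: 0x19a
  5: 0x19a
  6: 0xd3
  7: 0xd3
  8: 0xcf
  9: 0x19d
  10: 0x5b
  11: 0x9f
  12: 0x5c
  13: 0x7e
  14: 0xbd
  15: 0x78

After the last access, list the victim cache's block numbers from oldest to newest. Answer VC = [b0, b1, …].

VC = [51, 19, 55, 23]

0: 0x19c (blk 51, set 3) → MISS  vc=[]
1: 0x1bb (blk 55, set 7) → MISS  vc=[]
2: 0x1bb (blk 55, set 7) → L1-HIT  vc=[]
3: 0xcd (blk 25, set 1) → MISS  vc=[]
4: 0x19a (blk 51, set 3) → L1-HIT  vc=[]
5: 0x19a (blk 51, set 3) → L1-HIT  vc=[]
6: 0xd3 (blk 26, set 2) → MISS  vc=[]
7: 0xd3 (blk 26, set 2) → L1-HIT  vc=[]
8: 0xcf (blk 25, set 1) → L1-HIT  vc=[]
9: 0x19d (blk 51, set 3) → L1-HIT  vc=[]
10: 0x5b (blk 11, set 3) → MISS  vc=[51]
11: 0x9f (blk 19, set 3) → MISS  vc=[51, 11]
12: 0x5c (blk 11, set 3) → VC-HIT  vc=[51, 19]
13: 0x7e (blk 15, set 7) → MISS  vc=[51, 19, 55]
14: 0xbd (blk 23, set 7) → MISS  vc=[51, 19, 55, 15]
15: 0x78 (blk 15, set 7) → VC-HIT  vc=[51, 19, 55, 23]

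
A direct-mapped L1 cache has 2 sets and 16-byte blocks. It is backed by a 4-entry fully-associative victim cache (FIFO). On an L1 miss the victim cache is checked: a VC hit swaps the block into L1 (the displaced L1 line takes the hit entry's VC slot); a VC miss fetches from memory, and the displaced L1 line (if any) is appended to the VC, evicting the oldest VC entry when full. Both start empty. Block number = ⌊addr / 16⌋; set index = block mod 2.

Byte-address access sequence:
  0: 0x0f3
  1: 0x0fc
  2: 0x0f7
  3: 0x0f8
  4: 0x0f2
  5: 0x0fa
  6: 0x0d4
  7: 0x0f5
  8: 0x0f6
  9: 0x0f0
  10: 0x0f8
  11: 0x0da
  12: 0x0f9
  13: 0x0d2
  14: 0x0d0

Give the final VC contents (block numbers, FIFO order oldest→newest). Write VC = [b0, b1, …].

VC = [15]

  [0] addr=0xf3 blk=15 s=1: MISS | VC []
  [1] addr=0xfc blk=15 s=1: L1-HIT | VC []
  [2] addr=0xf7 blk=15 s=1: L1-HIT | VC []
  [3] addr=0xf8 blk=15 s=1: L1-HIT | VC []
  [4] addr=0xf2 blk=15 s=1: L1-HIT | VC []
  [5] addr=0xfa blk=15 s=1: L1-HIT | VC []
  [6] addr=0xd4 blk=13 s=1: MISS | VC [15]
  [7] addr=0xf5 blk=15 s=1: VC-HIT | VC [13]
  [8] addr=0xf6 blk=15 s=1: L1-HIT | VC [13]
  [9] addr=0xf0 blk=15 s=1: L1-HIT | VC [13]
  [10] addr=0xf8 blk=15 s=1: L1-HIT | VC [13]
  [11] addr=0xda blk=13 s=1: VC-HIT | VC [15]
  [12] addr=0xf9 blk=15 s=1: VC-HIT | VC [13]
  [13] addr=0xd2 blk=13 s=1: VC-HIT | VC [15]
  [14] addr=0xd0 blk=13 s=1: L1-HIT | VC [15]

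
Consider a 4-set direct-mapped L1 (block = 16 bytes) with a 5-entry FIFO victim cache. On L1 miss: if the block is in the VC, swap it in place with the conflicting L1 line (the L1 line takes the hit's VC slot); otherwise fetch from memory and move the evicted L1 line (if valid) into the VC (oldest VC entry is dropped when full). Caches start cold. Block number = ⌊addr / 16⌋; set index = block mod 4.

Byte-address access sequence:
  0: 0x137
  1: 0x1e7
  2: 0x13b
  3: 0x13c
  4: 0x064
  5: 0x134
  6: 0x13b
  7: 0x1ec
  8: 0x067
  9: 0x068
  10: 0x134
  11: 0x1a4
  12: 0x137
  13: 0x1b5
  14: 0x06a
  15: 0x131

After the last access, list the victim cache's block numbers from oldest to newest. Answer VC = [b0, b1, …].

VC = [30, 26, 27]

  [0] addr=0x137 blk=19 s=3: MISS | VC []
  [1] addr=0x1e7 blk=30 s=2: MISS | VC []
  [2] addr=0x13b blk=19 s=3: L1-HIT | VC []
  [3] addr=0x13c blk=19 s=3: L1-HIT | VC []
  [4] addr=0x64 blk=6 s=2: MISS | VC [30]
  [5] addr=0x134 blk=19 s=3: L1-HIT | VC [30]
  [6] addr=0x13b blk=19 s=3: L1-HIT | VC [30]
  [7] addr=0x1ec blk=30 s=2: VC-HIT | VC [6]
  [8] addr=0x67 blk=6 s=2: VC-HIT | VC [30]
  [9] addr=0x68 blk=6 s=2: L1-HIT | VC [30]
  [10] addr=0x134 blk=19 s=3: L1-HIT | VC [30]
  [11] addr=0x1a4 blk=26 s=2: MISS | VC [30, 6]
  [12] addr=0x137 blk=19 s=3: L1-HIT | VC [30, 6]
  [13] addr=0x1b5 blk=27 s=3: MISS | VC [30, 6, 19]
  [14] addr=0x6a blk=6 s=2: VC-HIT | VC [30, 26, 19]
  [15] addr=0x131 blk=19 s=3: VC-HIT | VC [30, 26, 27]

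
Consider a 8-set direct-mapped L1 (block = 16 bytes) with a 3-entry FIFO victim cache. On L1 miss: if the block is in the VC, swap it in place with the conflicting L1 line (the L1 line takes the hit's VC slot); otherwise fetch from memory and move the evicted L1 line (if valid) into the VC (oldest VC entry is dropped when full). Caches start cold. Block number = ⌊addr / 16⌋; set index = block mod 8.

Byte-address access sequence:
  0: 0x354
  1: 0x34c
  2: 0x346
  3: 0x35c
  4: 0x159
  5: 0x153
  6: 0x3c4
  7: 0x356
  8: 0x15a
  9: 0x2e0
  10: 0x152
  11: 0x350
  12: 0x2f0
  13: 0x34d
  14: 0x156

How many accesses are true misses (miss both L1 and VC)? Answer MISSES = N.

#0 0x354→b53/s5 MISS; vc=[]
#1 0x34c→b52/s4 MISS; vc=[]
#2 0x346→b52/s4 L1-HIT; vc=[]
#3 0x35c→b53/s5 L1-HIT; vc=[]
#4 0x159→b21/s5 MISS; vc=[53]
#5 0x153→b21/s5 L1-HIT; vc=[53]
#6 0x3c4→b60/s4 MISS; vc=[53,52]
#7 0x356→b53/s5 VC-HIT; vc=[21,52]
#8 0x15a→b21/s5 VC-HIT; vc=[53,52]
#9 0x2e0→b46/s6 MISS; vc=[53,52]
#10 0x152→b21/s5 L1-HIT; vc=[53,52]
#11 0x350→b53/s5 VC-HIT; vc=[21,52]
#12 0x2f0→b47/s7 MISS; vc=[21,52]
#13 0x34d→b52/s4 VC-HIT; vc=[21,60]
#14 0x156→b21/s5 VC-HIT; vc=[53,60]

MISSES = 6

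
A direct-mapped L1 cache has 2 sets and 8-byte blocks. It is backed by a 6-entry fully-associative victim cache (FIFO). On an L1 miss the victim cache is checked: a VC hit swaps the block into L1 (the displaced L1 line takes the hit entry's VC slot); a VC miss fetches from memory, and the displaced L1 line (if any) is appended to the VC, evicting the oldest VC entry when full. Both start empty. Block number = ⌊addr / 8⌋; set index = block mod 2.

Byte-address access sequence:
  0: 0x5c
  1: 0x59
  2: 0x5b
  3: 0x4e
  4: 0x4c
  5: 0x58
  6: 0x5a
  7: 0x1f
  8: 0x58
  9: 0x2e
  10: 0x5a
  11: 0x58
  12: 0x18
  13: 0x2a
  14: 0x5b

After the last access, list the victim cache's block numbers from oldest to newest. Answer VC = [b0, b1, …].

#0 0x5c→b11/s1 MISS; vc=[]
#1 0x59→b11/s1 L1-HIT; vc=[]
#2 0x5b→b11/s1 L1-HIT; vc=[]
#3 0x4e→b9/s1 MISS; vc=[11]
#4 0x4c→b9/s1 L1-HIT; vc=[11]
#5 0x58→b11/s1 VC-HIT; vc=[9]
#6 0x5a→b11/s1 L1-HIT; vc=[9]
#7 0x1f→b3/s1 MISS; vc=[9,11]
#8 0x58→b11/s1 VC-HIT; vc=[9,3]
#9 0x2e→b5/s1 MISS; vc=[9,3,11]
#10 0x5a→b11/s1 VC-HIT; vc=[9,3,5]
#11 0x58→b11/s1 L1-HIT; vc=[9,3,5]
#12 0x18→b3/s1 VC-HIT; vc=[9,11,5]
#13 0x2a→b5/s1 VC-HIT; vc=[9,11,3]
#14 0x5b→b11/s1 VC-HIT; vc=[9,5,3]

VC = [9, 5, 3]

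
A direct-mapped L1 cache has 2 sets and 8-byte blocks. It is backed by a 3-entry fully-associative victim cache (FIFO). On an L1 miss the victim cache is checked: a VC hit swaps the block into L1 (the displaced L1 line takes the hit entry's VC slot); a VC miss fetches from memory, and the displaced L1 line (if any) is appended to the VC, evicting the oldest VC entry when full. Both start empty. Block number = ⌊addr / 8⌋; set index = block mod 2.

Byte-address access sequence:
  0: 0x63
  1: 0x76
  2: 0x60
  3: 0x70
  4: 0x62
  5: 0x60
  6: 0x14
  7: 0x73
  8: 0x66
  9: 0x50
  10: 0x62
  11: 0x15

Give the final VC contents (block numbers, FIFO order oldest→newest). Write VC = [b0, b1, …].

0: 0x63 (blk 12, set 0) → MISS  vc=[]
1: 0x76 (blk 14, set 0) → MISS  vc=[12]
2: 0x60 (blk 12, set 0) → VC-HIT  vc=[14]
3: 0x70 (blk 14, set 0) → VC-HIT  vc=[12]
4: 0x62 (blk 12, set 0) → VC-HIT  vc=[14]
5: 0x60 (blk 12, set 0) → L1-HIT  vc=[14]
6: 0x14 (blk 2, set 0) → MISS  vc=[14, 12]
7: 0x73 (blk 14, set 0) → VC-HIT  vc=[2, 12]
8: 0x66 (blk 12, set 0) → VC-HIT  vc=[2, 14]
9: 0x50 (blk 10, set 0) → MISS  vc=[2, 14, 12]
10: 0x62 (blk 12, set 0) → VC-HIT  vc=[2, 14, 10]
11: 0x15 (blk 2, set 0) → VC-HIT  vc=[12, 14, 10]

VC = [12, 14, 10]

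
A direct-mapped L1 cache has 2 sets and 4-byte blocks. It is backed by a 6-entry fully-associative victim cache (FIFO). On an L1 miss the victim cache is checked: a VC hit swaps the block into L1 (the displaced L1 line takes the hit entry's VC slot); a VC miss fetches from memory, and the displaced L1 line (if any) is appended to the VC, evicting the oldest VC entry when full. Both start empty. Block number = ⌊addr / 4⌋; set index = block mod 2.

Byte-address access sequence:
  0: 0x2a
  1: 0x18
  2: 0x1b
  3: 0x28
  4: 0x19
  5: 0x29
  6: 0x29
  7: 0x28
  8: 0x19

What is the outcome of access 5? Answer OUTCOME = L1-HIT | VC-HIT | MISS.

#0 0x2a→b10/s0 MISS; vc=[]
#1 0x18→b6/s0 MISS; vc=[10]
#2 0x1b→b6/s0 L1-HIT; vc=[10]
#3 0x28→b10/s0 VC-HIT; vc=[6]
#4 0x19→b6/s0 VC-HIT; vc=[10]
#5 0x29→b10/s0 VC-HIT; vc=[6]
#6 0x29→b10/s0 L1-HIT; vc=[6]
#7 0x28→b10/s0 L1-HIT; vc=[6]
#8 0x19→b6/s0 VC-HIT; vc=[10]

OUTCOME = VC-HIT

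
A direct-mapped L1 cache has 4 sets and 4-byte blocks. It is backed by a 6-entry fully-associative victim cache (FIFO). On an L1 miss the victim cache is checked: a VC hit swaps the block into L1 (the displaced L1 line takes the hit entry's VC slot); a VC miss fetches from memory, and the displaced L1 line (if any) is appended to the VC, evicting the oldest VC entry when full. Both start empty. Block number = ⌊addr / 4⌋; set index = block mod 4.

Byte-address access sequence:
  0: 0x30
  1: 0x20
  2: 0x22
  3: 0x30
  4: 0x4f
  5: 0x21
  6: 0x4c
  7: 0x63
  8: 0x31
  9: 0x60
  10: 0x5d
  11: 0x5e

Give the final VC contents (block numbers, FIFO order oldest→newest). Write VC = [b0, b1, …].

VC = [12, 8, 19]

0: 0x30 (blk 12, set 0) → MISS  vc=[]
1: 0x20 (blk 8, set 0) → MISS  vc=[12]
2: 0x22 (blk 8, set 0) → L1-HIT  vc=[12]
3: 0x30 (blk 12, set 0) → VC-HIT  vc=[8]
4: 0x4f (blk 19, set 3) → MISS  vc=[8]
5: 0x21 (blk 8, set 0) → VC-HIT  vc=[12]
6: 0x4c (blk 19, set 3) → L1-HIT  vc=[12]
7: 0x63 (blk 24, set 0) → MISS  vc=[12, 8]
8: 0x31 (blk 12, set 0) → VC-HIT  vc=[24, 8]
9: 0x60 (blk 24, set 0) → VC-HIT  vc=[12, 8]
10: 0x5d (blk 23, set 3) → MISS  vc=[12, 8, 19]
11: 0x5e (blk 23, set 3) → L1-HIT  vc=[12, 8, 19]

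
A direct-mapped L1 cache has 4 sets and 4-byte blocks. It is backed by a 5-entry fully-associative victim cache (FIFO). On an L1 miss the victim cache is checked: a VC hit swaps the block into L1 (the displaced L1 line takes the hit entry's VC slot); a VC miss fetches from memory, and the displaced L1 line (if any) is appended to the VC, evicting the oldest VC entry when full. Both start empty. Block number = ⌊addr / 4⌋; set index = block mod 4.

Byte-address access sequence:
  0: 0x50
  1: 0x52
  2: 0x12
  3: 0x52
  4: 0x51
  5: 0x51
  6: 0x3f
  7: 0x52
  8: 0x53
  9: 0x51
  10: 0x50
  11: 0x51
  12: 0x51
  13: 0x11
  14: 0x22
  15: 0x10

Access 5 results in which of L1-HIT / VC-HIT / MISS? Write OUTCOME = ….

0: 0x50 (blk 20, set 0) → MISS  vc=[]
1: 0x52 (blk 20, set 0) → L1-HIT  vc=[]
2: 0x12 (blk 4, set 0) → MISS  vc=[20]
3: 0x52 (blk 20, set 0) → VC-HIT  vc=[4]
4: 0x51 (blk 20, set 0) → L1-HIT  vc=[4]
5: 0x51 (blk 20, set 0) → L1-HIT  vc=[4]
6: 0x3f (blk 15, set 3) → MISS  vc=[4]
7: 0x52 (blk 20, set 0) → L1-HIT  vc=[4]
8: 0x53 (blk 20, set 0) → L1-HIT  vc=[4]
9: 0x51 (blk 20, set 0) → L1-HIT  vc=[4]
10: 0x50 (blk 20, set 0) → L1-HIT  vc=[4]
11: 0x51 (blk 20, set 0) → L1-HIT  vc=[4]
12: 0x51 (blk 20, set 0) → L1-HIT  vc=[4]
13: 0x11 (blk 4, set 0) → VC-HIT  vc=[20]
14: 0x22 (blk 8, set 0) → MISS  vc=[20, 4]
15: 0x10 (blk 4, set 0) → VC-HIT  vc=[20, 8]

OUTCOME = L1-HIT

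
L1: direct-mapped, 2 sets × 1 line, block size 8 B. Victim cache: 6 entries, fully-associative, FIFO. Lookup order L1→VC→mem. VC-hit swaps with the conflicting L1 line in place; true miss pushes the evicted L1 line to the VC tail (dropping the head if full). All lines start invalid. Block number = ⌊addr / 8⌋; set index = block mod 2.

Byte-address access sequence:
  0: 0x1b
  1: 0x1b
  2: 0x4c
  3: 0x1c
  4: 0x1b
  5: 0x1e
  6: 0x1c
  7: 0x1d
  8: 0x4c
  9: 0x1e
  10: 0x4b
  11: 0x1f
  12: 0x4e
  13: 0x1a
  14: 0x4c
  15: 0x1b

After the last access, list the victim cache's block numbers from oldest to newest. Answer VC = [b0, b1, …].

  [0] addr=0x1b blk=3 s=1: MISS | VC []
  [1] addr=0x1b blk=3 s=1: L1-HIT | VC []
  [2] addr=0x4c blk=9 s=1: MISS | VC [3]
  [3] addr=0x1c blk=3 s=1: VC-HIT | VC [9]
  [4] addr=0x1b blk=3 s=1: L1-HIT | VC [9]
  [5] addr=0x1e blk=3 s=1: L1-HIT | VC [9]
  [6] addr=0x1c blk=3 s=1: L1-HIT | VC [9]
  [7] addr=0x1d blk=3 s=1: L1-HIT | VC [9]
  [8] addr=0x4c blk=9 s=1: VC-HIT | VC [3]
  [9] addr=0x1e blk=3 s=1: VC-HIT | VC [9]
  [10] addr=0x4b blk=9 s=1: VC-HIT | VC [3]
  [11] addr=0x1f blk=3 s=1: VC-HIT | VC [9]
  [12] addr=0x4e blk=9 s=1: VC-HIT | VC [3]
  [13] addr=0x1a blk=3 s=1: VC-HIT | VC [9]
  [14] addr=0x4c blk=9 s=1: VC-HIT | VC [3]
  [15] addr=0x1b blk=3 s=1: VC-HIT | VC [9]

VC = [9]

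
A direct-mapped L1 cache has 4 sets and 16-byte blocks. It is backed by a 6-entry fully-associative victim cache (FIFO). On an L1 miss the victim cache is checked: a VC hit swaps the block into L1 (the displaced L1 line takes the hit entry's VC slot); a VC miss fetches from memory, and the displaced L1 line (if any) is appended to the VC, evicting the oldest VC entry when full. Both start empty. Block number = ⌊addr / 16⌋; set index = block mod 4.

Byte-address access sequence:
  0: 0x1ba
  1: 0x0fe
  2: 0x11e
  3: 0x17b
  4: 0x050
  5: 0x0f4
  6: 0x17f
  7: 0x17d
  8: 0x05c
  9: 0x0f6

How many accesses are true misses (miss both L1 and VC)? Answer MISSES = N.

0: 0x1ba (blk 27, set 3) → MISS  vc=[]
1: 0xfe (blk 15, set 3) → MISS  vc=[27]
2: 0x11e (blk 17, set 1) → MISS  vc=[27]
3: 0x17b (blk 23, set 3) → MISS  vc=[27, 15]
4: 0x50 (blk 5, set 1) → MISS  vc=[27, 15, 17]
5: 0xf4 (blk 15, set 3) → VC-HIT  vc=[27, 23, 17]
6: 0x17f (blk 23, set 3) → VC-HIT  vc=[27, 15, 17]
7: 0x17d (blk 23, set 3) → L1-HIT  vc=[27, 15, 17]
8: 0x5c (blk 5, set 1) → L1-HIT  vc=[27, 15, 17]
9: 0xf6 (blk 15, set 3) → VC-HIT  vc=[27, 23, 17]

MISSES = 5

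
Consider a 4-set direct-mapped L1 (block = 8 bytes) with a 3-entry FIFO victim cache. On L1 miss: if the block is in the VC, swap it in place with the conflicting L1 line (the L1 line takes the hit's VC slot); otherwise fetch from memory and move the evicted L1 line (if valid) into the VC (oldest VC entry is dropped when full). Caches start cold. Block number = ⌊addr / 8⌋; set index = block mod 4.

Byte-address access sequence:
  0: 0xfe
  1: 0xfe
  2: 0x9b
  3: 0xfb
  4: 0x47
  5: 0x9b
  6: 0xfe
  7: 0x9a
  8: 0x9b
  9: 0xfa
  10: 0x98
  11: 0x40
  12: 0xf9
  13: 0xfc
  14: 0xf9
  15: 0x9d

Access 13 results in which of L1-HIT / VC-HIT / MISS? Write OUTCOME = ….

OUTCOME = L1-HIT

  [0] addr=0xfe blk=31 s=3: MISS | VC []
  [1] addr=0xfe blk=31 s=3: L1-HIT | VC []
  [2] addr=0x9b blk=19 s=3: MISS | VC [31]
  [3] addr=0xfb blk=31 s=3: VC-HIT | VC [19]
  [4] addr=0x47 blk=8 s=0: MISS | VC [19]
  [5] addr=0x9b blk=19 s=3: VC-HIT | VC [31]
  [6] addr=0xfe blk=31 s=3: VC-HIT | VC [19]
  [7] addr=0x9a blk=19 s=3: VC-HIT | VC [31]
  [8] addr=0x9b blk=19 s=3: L1-HIT | VC [31]
  [9] addr=0xfa blk=31 s=3: VC-HIT | VC [19]
  [10] addr=0x98 blk=19 s=3: VC-HIT | VC [31]
  [11] addr=0x40 blk=8 s=0: L1-HIT | VC [31]
  [12] addr=0xf9 blk=31 s=3: VC-HIT | VC [19]
  [13] addr=0xfc blk=31 s=3: L1-HIT | VC [19]
  [14] addr=0xf9 blk=31 s=3: L1-HIT | VC [19]
  [15] addr=0x9d blk=19 s=3: VC-HIT | VC [31]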